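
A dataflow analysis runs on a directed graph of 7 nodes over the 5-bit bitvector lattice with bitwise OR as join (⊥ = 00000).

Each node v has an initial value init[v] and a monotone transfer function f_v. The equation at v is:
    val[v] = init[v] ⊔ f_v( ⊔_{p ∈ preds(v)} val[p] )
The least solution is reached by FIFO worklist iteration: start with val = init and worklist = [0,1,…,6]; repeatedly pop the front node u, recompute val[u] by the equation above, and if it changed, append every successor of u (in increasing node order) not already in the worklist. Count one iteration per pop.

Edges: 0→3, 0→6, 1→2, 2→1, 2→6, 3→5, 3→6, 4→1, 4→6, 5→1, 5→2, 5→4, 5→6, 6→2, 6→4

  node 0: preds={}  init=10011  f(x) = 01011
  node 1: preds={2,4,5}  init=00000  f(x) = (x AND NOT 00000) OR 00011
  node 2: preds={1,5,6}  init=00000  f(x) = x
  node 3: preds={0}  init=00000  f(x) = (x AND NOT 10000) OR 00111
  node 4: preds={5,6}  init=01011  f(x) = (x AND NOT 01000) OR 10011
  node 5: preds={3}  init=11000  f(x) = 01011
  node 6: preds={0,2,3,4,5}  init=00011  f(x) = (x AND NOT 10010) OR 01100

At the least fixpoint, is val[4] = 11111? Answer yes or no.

yes

Iteration log — 13 steps:
  step 1. node 0  ⊔preds=00000  new=11011  old=10011  +wl: 
  step 2. node 1  ⊔preds=11011  new=11011  old=00000  +wl: 
  step 3. node 2  ⊔preds=11011  new=11011  old=00000  +wl: 1
  step 4. node 3  ⊔preds=11011  new=01111  old=00000  +wl: 
  step 5. node 4  ⊔preds=11011  new=11011  old=01011  +wl: 
  step 6. node 5  ⊔preds=01111  new=11011  old=11000  +wl: 2,4
  step 7. node 6  ⊔preds=11111  new=01111  old=00011  +wl: 
  step 8. node 1  ⊔preds=11011  new=11011  stable
  step 9. node 2  ⊔preds=11111  new=11111  old=11011  +wl: 1,6
  step 10. node 4  ⊔preds=11111  new=11111  old=11011  +wl: 
  step 11. node 1  ⊔preds=11111  new=11111  old=11011  +wl: 2
  step 12. node 6  ⊔preds=11111  new=01111  stable
  step 13. node 2  ⊔preds=11111  new=11111  stable

Least fixpoint reached:
  node 0: 11011
  node 1: 11111
  node 2: 11111
  node 3: 01111
  node 4: 11111
  node 5: 11011
  node 6: 01111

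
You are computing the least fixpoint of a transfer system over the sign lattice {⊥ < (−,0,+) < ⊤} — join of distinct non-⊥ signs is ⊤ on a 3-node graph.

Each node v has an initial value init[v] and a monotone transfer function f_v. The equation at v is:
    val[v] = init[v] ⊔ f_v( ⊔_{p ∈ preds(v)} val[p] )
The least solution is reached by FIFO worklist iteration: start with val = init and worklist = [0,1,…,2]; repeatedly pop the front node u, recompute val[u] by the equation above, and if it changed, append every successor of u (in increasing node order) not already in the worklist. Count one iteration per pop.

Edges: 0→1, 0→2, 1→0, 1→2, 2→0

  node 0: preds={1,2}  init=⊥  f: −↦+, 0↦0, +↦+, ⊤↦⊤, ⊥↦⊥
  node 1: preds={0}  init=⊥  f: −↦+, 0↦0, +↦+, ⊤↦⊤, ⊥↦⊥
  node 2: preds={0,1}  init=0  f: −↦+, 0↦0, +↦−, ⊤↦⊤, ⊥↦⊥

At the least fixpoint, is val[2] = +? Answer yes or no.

Worklist (4 pops):
  #1 pop 0: in=0 → 0 (was ⊥); enqueue []
  #2 pop 1: in=0 → 0 (was ⊥); enqueue [0]
  #3 pop 2: in=0 → 0 (no change)
  #4 pop 0: in=0 → 0 (no change)

Fixpoint:
  val[0] = 0
  val[1] = 0
  val[2] = 0

no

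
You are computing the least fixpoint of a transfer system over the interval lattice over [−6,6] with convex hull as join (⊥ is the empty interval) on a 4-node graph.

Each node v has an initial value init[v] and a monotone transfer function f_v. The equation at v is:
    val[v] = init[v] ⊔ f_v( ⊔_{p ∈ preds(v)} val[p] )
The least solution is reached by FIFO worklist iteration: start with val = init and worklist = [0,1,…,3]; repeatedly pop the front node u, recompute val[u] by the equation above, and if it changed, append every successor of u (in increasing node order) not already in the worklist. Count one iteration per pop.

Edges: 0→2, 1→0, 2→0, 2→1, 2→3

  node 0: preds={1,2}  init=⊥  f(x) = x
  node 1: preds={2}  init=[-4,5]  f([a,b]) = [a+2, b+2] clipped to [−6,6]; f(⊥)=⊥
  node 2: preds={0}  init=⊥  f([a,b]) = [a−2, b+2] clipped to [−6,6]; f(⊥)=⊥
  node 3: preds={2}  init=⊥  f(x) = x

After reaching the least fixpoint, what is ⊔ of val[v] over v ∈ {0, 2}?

Trace (8 dequeues):
  [1] u=0 | in [-4,5] | out [-4,5] | prev ⊥ | push {}
  [2] u=1 | in ⊥ | out [-4,5] | ==
  [3] u=2 | in [-4,5] | out [-6,6] | prev ⊥ | push {0,1}
  [4] u=3 | in [-6,6] | out [-6,6] | prev ⊥ | push {}
  [5] u=0 | in [-6,6] | out [-6,6] | prev [-4,5] | push {2}
  [6] u=1 | in [-6,6] | out [-4,6] | prev [-4,5] | push {0}
  [7] u=2 | in [-6,6] | out [-6,6] | ==
  [8] u=0 | in [-6,6] | out [-6,6] | ==

Converged values:
  [0] [-6,6]
  [1] [-4,6]
  [2] [-6,6]
  [3] [-6,6]

[-6,6]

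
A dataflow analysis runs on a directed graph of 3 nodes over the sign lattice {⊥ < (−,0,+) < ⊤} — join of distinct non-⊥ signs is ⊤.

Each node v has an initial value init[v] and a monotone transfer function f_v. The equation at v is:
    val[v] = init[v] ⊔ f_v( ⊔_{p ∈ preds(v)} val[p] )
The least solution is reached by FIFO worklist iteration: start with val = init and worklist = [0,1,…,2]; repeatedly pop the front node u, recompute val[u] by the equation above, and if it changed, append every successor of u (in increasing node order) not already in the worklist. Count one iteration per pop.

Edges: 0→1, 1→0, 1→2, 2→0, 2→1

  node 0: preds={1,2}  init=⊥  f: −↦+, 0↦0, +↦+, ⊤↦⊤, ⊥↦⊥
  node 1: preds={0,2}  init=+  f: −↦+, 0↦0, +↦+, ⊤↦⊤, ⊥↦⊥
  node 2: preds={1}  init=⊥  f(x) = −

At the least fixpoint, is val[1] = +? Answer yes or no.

no

Trace (7 dequeues):
  [1] u=0 | in + | out + | prev ⊥ | push {}
  [2] u=1 | in + | out + | ==
  [3] u=2 | in + | out − | prev ⊥ | push {0,1}
  [4] u=0 | in ⊤ | out ⊤ | prev + | push {}
  [5] u=1 | in ⊤ | out ⊤ | prev + | push {0,2}
  [6] u=0 | in ⊤ | out ⊤ | ==
  [7] u=2 | in ⊤ | out − | ==

Converged values:
  [0] ⊤
  [1] ⊤
  [2] −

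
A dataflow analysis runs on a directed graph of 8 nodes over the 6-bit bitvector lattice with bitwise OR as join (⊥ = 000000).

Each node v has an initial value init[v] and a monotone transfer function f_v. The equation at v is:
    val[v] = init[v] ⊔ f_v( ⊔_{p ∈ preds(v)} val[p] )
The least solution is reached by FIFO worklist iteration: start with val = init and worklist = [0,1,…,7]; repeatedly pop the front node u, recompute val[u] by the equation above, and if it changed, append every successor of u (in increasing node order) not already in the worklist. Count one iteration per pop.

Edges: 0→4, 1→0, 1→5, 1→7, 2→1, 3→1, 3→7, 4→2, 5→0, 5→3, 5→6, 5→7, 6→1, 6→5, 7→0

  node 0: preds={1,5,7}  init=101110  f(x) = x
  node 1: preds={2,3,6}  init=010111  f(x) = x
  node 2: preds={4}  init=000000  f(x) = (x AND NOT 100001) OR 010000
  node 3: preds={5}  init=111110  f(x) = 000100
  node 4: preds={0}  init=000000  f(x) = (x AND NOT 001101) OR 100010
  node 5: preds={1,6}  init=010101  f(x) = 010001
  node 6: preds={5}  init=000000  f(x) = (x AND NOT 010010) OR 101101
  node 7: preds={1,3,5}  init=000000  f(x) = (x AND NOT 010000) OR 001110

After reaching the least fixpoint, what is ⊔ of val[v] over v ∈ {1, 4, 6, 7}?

Iteration log — 13 steps:
  step 1. node 0  ⊔preds=010111  new=111111  old=101110  +wl: 
  step 2. node 1  ⊔preds=111110  new=111111  old=010111  +wl: 0
  step 3. node 2  ⊔preds=000000  new=010000  old=000000  +wl: 1
  step 4. node 3  ⊔preds=010101  new=111110  stable
  step 5. node 4  ⊔preds=111111  new=110010  old=000000  +wl: 2
  step 6. node 5  ⊔preds=111111  new=010101  stable
  step 7. node 6  ⊔preds=010101  new=101101  old=000000  +wl: 5
  step 8. node 7  ⊔preds=111111  new=101111  old=000000  +wl: 
  step 9. node 0  ⊔preds=111111  new=111111  stable
  step 10. node 1  ⊔preds=111111  new=111111  stable
  step 11. node 2  ⊔preds=110010  new=010010  old=010000  +wl: 1
  step 12. node 5  ⊔preds=111111  new=010101  stable
  step 13. node 1  ⊔preds=111111  new=111111  stable

Least fixpoint reached:
  node 0: 111111
  node 1: 111111
  node 2: 010010
  node 3: 111110
  node 4: 110010
  node 5: 010101
  node 6: 101101
  node 7: 101111

111111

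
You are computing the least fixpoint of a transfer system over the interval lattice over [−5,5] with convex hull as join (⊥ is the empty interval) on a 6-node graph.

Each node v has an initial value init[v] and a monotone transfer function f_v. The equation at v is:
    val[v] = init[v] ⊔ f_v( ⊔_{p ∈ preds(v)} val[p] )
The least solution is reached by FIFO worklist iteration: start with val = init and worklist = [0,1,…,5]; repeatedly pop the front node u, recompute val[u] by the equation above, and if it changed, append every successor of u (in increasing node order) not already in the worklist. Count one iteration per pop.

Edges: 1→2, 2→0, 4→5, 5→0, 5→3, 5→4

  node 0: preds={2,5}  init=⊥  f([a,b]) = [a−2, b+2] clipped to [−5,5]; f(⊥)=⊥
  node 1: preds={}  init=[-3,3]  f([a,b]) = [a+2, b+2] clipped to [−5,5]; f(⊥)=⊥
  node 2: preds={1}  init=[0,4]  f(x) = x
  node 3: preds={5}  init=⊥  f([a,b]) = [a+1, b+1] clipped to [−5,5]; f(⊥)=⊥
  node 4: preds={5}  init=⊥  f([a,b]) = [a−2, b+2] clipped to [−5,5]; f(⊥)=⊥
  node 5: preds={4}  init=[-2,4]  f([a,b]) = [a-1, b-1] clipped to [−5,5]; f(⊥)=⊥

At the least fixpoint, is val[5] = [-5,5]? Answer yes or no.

no

Trace (10 dequeues):
  [1] u=0 | in [-2,4] | out [-4,5] | prev ⊥ | push {}
  [2] u=1 | in ⊥ | out [-3,3] | ==
  [3] u=2 | in [-3,3] | out [-3,4] | prev [0,4] | push {0}
  [4] u=3 | in [-2,4] | out [-1,5] | prev ⊥ | push {}
  [5] u=4 | in [-2,4] | out [-4,5] | prev ⊥ | push {}
  [6] u=5 | in [-4,5] | out [-5,4] | prev [-2,4] | push {3,4}
  [7] u=0 | in [-5,4] | out [-5,5] | prev [-4,5] | push {}
  [8] u=3 | in [-5,4] | out [-4,5] | prev [-1,5] | push {}
  [9] u=4 | in [-5,4] | out [-5,5] | prev [-4,5] | push {5}
  [10] u=5 | in [-5,5] | out [-5,4] | ==

Converged values:
  [0] [-5,5]
  [1] [-3,3]
  [2] [-3,4]
  [3] [-4,5]
  [4] [-5,5]
  [5] [-5,4]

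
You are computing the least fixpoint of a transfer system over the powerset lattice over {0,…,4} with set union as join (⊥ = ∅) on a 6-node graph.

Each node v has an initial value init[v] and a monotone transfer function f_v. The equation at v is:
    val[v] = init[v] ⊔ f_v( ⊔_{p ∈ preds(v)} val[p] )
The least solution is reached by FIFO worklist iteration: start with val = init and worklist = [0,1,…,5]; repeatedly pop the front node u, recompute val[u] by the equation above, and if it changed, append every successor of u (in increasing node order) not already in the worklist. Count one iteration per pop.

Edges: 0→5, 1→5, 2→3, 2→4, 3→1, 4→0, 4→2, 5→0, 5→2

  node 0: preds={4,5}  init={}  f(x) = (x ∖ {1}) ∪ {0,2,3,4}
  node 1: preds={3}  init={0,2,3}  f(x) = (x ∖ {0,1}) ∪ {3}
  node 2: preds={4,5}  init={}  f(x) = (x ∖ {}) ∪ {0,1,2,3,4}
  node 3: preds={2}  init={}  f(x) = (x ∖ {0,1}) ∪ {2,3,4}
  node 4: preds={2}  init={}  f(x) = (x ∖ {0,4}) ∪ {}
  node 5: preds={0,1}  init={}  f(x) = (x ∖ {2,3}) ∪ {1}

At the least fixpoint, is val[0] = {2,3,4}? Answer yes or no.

Iteration log — 10 steps:
  step 1. node 0  ⊔preds={}  new={0,2,3,4}  old={}  +wl: 
  step 2. node 1  ⊔preds={}  new={0,2,3}  stable
  step 3. node 2  ⊔preds={}  new={0,1,2,3,4}  old={}  +wl: 
  step 4. node 3  ⊔preds={0,1,2,3,4}  new={2,3,4}  old={}  +wl: 1
  step 5. node 4  ⊔preds={0,1,2,3,4}  new={1,2,3}  old={}  +wl: 0,2
  step 6. node 5  ⊔preds={0,2,3,4}  new={0,1,4}  old={}  +wl: 
  step 7. node 1  ⊔preds={2,3,4}  new={0,2,3,4}  old={0,2,3}  +wl: 5
  step 8. node 0  ⊔preds={0,1,2,3,4}  new={0,2,3,4}  stable
  step 9. node 2  ⊔preds={0,1,2,3,4}  new={0,1,2,3,4}  stable
  step 10. node 5  ⊔preds={0,2,3,4}  new={0,1,4}  stable

Least fixpoint reached:
  node 0: {0,2,3,4}
  node 1: {0,2,3,4}
  node 2: {0,1,2,3,4}
  node 3: {2,3,4}
  node 4: {1,2,3}
  node 5: {0,1,4}

no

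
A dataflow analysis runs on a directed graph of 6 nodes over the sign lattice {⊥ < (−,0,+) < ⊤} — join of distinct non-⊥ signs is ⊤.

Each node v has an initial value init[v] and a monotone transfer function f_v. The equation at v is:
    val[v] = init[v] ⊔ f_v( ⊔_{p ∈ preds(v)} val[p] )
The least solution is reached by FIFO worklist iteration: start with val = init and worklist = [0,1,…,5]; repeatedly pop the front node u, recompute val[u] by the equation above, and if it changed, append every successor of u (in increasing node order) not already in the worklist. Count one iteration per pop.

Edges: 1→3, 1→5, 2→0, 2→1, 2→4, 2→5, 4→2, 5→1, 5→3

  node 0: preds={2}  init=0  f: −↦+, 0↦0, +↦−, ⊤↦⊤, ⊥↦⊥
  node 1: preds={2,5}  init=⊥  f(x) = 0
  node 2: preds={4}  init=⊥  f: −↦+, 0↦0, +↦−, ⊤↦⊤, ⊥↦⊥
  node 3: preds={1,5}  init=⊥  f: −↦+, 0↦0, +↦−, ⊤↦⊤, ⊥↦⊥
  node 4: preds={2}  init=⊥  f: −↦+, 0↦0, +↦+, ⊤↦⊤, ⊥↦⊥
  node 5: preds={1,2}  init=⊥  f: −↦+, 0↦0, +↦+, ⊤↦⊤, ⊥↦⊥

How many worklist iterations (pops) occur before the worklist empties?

Iteration log — 8 steps:
  step 1. node 0  ⊔preds=⊥  new=0  stable
  step 2. node 1  ⊔preds=⊥  new=0  old=⊥  +wl: 
  step 3. node 2  ⊔preds=⊥  new=⊥  stable
  step 4. node 3  ⊔preds=0  new=0  old=⊥  +wl: 
  step 5. node 4  ⊔preds=⊥  new=⊥  stable
  step 6. node 5  ⊔preds=0  new=0  old=⊥  +wl: 1,3
  step 7. node 1  ⊔preds=0  new=0  stable
  step 8. node 3  ⊔preds=0  new=0  stable

Least fixpoint reached:
  node 0: 0
  node 1: 0
  node 2: ⊥
  node 3: 0
  node 4: ⊥
  node 5: 0

8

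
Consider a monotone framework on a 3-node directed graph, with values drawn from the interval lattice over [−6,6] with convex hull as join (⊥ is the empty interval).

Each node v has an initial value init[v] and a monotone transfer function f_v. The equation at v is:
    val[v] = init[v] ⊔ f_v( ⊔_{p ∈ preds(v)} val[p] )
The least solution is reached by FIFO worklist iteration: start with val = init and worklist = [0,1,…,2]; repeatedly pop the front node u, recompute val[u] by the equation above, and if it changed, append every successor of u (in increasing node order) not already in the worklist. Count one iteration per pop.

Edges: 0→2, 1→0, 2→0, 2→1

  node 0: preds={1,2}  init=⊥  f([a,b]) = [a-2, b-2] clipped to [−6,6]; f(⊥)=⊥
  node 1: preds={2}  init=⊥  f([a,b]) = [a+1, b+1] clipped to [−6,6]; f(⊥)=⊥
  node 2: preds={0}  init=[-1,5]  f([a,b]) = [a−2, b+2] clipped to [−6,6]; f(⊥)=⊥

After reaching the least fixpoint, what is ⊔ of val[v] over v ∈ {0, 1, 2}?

Trace (9 dequeues):
  [1] u=0 | in [-1,5] | out [-3,3] | prev ⊥ | push {}
  [2] u=1 | in [-1,5] | out [0,6] | prev ⊥ | push {0}
  [3] u=2 | in [-3,3] | out [-5,5] | prev [-1,5] | push {1}
  [4] u=0 | in [-5,6] | out [-6,4] | prev [-3,3] | push {2}
  [5] u=1 | in [-5,5] | out [-4,6] | prev [0,6] | push {0}
  [6] u=2 | in [-6,4] | out [-6,6] | prev [-5,5] | push {1}
  [7] u=0 | in [-6,6] | out [-6,4] | ==
  [8] u=1 | in [-6,6] | out [-5,6] | prev [-4,6] | push {0}
  [9] u=0 | in [-6,6] | out [-6,4] | ==

Converged values:
  [0] [-6,4]
  [1] [-5,6]
  [2] [-6,6]

[-6,6]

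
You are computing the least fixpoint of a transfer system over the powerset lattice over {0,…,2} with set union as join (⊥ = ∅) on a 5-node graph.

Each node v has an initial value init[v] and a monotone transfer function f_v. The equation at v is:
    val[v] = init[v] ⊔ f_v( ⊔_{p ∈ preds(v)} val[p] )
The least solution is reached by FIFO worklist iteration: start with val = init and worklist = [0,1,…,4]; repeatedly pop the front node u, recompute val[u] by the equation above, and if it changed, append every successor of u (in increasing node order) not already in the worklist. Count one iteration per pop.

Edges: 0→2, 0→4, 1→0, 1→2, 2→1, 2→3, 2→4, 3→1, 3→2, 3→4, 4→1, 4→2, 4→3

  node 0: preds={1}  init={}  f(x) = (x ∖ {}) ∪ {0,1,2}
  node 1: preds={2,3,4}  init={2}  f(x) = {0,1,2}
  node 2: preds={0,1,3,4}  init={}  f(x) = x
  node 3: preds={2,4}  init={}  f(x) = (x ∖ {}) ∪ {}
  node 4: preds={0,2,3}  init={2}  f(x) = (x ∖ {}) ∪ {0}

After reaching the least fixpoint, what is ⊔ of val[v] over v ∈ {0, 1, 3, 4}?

{0,1,2}

Worklist (9 pops):
  #1 pop 0: in={2} → {0,1,2} (was {}); enqueue []
  #2 pop 1: in={2} → {0,1,2} (was {2}); enqueue [0]
  #3 pop 2: in={0,1,2} → {0,1,2} (was {}); enqueue [1]
  #4 pop 3: in={0,1,2} → {0,1,2} (was {}); enqueue [2]
  #5 pop 4: in={0,1,2} → {0,1,2} (was {2}); enqueue [3]
  #6 pop 0: in={0,1,2} → {0,1,2} (no change)
  #7 pop 1: in={0,1,2} → {0,1,2} (no change)
  #8 pop 2: in={0,1,2} → {0,1,2} (no change)
  #9 pop 3: in={0,1,2} → {0,1,2} (no change)

Fixpoint:
  val[0] = {0,1,2}
  val[1] = {0,1,2}
  val[2] = {0,1,2}
  val[3] = {0,1,2}
  val[4] = {0,1,2}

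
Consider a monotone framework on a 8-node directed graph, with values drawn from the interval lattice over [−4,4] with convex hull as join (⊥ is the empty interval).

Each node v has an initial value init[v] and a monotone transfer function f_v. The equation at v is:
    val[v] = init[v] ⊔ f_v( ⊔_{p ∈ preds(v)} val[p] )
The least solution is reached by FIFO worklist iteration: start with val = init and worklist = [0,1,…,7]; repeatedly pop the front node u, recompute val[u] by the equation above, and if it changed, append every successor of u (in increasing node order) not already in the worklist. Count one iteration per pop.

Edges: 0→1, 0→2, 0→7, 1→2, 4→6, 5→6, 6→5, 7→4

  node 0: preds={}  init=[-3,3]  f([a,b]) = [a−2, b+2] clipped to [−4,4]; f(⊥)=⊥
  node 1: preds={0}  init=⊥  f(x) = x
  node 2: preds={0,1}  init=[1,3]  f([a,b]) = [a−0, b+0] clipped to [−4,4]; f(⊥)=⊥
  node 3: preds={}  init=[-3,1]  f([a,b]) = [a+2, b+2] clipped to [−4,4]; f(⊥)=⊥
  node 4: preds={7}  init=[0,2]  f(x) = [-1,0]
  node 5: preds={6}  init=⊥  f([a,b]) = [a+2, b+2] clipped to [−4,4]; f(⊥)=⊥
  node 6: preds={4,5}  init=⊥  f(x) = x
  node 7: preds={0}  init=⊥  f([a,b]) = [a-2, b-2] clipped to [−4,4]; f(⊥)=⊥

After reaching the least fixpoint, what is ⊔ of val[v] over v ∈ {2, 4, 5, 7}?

Worklist (12 pops):
  #1 pop 0: in=⊥ → [-3,3] (no change)
  #2 pop 1: in=[-3,3] → [-3,3] (was ⊥); enqueue []
  #3 pop 2: in=[-3,3] → [-3,3] (was [1,3]); enqueue []
  #4 pop 3: in=⊥ → [-3,1] (no change)
  #5 pop 4: in=⊥ → [-1,2] (was [0,2]); enqueue []
  #6 pop 5: in=⊥ → ⊥ (no change)
  #7 pop 6: in=[-1,2] → [-1,2] (was ⊥); enqueue [5]
  #8 pop 7: in=[-3,3] → [-4,1] (was ⊥); enqueue [4]
  #9 pop 5: in=[-1,2] → [1,4] (was ⊥); enqueue [6]
  #10 pop 4: in=[-4,1] → [-1,2] (no change)
  #11 pop 6: in=[-1,4] → [-1,4] (was [-1,2]); enqueue [5]
  #12 pop 5: in=[-1,4] → [1,4] (no change)

Fixpoint:
  val[0] = [-3,3]
  val[1] = [-3,3]
  val[2] = [-3,3]
  val[3] = [-3,1]
  val[4] = [-1,2]
  val[5] = [1,4]
  val[6] = [-1,4]
  val[7] = [-4,1]

[-4,4]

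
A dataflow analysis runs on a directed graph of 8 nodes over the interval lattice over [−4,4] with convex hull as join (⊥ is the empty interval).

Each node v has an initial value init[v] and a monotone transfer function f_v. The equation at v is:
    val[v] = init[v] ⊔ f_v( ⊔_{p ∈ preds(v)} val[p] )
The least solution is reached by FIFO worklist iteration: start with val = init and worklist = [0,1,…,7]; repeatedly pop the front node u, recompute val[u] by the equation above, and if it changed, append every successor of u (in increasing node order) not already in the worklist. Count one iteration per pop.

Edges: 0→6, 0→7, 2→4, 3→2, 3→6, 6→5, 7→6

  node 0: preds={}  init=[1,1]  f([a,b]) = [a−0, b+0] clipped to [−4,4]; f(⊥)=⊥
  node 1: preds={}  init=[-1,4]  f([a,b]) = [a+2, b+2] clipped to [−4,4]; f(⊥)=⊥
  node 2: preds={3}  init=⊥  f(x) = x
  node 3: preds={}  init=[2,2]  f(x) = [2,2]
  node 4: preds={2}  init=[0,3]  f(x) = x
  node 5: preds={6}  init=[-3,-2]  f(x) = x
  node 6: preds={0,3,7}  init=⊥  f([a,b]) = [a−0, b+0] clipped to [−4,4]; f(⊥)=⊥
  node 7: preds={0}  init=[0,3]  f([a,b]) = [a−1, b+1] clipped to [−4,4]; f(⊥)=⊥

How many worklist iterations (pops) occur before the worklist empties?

9

Worklist (9 pops):
  #1 pop 0: in=⊥ → [1,1] (no change)
  #2 pop 1: in=⊥ → [-1,4] (no change)
  #3 pop 2: in=[2,2] → [2,2] (was ⊥); enqueue []
  #4 pop 3: in=⊥ → [2,2] (no change)
  #5 pop 4: in=[2,2] → [0,3] (no change)
  #6 pop 5: in=⊥ → [-3,-2] (no change)
  #7 pop 6: in=[0,3] → [0,3] (was ⊥); enqueue [5]
  #8 pop 7: in=[1,1] → [0,3] (no change)
  #9 pop 5: in=[0,3] → [-3,3] (was [-3,-2]); enqueue []

Fixpoint:
  val[0] = [1,1]
  val[1] = [-1,4]
  val[2] = [2,2]
  val[3] = [2,2]
  val[4] = [0,3]
  val[5] = [-3,3]
  val[6] = [0,3]
  val[7] = [0,3]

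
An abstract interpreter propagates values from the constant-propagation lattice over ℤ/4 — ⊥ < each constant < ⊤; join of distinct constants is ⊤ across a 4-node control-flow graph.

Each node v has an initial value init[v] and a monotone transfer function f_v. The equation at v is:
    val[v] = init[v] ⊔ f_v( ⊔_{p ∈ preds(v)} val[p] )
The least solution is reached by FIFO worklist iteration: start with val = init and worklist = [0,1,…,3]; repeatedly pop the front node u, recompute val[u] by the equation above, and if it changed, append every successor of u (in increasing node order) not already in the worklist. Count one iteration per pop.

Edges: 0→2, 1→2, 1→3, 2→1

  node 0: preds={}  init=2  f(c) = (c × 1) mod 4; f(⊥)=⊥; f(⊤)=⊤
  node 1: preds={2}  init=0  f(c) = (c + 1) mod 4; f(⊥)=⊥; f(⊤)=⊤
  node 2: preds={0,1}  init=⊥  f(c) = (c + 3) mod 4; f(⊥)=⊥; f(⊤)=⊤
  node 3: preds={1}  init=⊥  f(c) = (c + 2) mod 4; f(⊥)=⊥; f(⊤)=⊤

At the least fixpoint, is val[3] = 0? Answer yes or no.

no

Iteration log — 7 steps:
  step 1. node 0  ⊔preds=⊥  new=2  stable
  step 2. node 1  ⊔preds=⊥  new=0  stable
  step 3. node 2  ⊔preds=⊤  new=⊤  old=⊥  +wl: 1
  step 4. node 3  ⊔preds=0  new=2  old=⊥  +wl: 
  step 5. node 1  ⊔preds=⊤  new=⊤  old=0  +wl: 2,3
  step 6. node 2  ⊔preds=⊤  new=⊤  stable
  step 7. node 3  ⊔preds=⊤  new=⊤  old=2  +wl: 

Least fixpoint reached:
  node 0: 2
  node 1: ⊤
  node 2: ⊤
  node 3: ⊤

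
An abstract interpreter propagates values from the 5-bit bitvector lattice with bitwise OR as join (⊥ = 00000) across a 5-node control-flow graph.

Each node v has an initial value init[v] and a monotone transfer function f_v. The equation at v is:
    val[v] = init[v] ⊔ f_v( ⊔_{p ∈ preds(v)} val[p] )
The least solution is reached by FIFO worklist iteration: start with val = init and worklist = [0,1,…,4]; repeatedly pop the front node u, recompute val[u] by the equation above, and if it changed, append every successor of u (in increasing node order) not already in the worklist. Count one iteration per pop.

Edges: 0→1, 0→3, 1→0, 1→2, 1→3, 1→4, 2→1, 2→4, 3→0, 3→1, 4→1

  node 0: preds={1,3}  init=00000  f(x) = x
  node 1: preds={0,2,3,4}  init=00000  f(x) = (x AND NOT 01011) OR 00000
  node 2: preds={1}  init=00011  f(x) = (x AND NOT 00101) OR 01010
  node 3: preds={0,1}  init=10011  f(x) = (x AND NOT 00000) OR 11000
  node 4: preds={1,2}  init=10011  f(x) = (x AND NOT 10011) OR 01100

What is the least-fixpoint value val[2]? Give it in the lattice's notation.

Trace (13 dequeues):
  [1] u=0 | in 10011 | out 10011 | prev 00000 | push {}
  [2] u=1 | in 10011 | out 10000 | prev 00000 | push {0}
  [3] u=2 | in 10000 | out 11011 | prev 00011 | push {1}
  [4] u=3 | in 10011 | out 11011 | prev 10011 | push {}
  [5] u=4 | in 11011 | out 11111 | prev 10011 | push {}
  [6] u=0 | in 11011 | out 11011 | prev 10011 | push {3}
  [7] u=1 | in 11111 | out 10100 | prev 10000 | push {0,2,4}
  [8] u=3 | in 11111 | out 11111 | prev 11011 | push {1}
  [9] u=0 | in 11111 | out 11111 | prev 11011 | push {3}
  [10] u=2 | in 10100 | out 11011 | ==
  [11] u=4 | in 11111 | out 11111 | ==
  [12] u=1 | in 11111 | out 10100 | ==
  [13] u=3 | in 11111 | out 11111 | ==

Converged values:
  [0] 11111
  [1] 10100
  [2] 11011
  [3] 11111
  [4] 11111

11011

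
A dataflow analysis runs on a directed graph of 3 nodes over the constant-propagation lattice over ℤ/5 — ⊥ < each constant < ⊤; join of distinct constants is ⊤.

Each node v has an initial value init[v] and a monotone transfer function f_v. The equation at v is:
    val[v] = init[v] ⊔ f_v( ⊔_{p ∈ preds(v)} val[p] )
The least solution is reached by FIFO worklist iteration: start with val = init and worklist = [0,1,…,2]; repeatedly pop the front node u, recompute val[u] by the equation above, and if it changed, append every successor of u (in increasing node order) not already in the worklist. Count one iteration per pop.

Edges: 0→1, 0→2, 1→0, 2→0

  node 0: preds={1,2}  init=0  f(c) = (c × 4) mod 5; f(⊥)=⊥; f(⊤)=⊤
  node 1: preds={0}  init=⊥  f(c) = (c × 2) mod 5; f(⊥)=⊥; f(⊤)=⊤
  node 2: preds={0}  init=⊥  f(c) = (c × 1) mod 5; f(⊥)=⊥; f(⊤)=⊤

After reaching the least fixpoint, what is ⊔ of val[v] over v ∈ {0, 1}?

0

Iteration log — 4 steps:
  step 1. node 0  ⊔preds=⊥  new=0  stable
  step 2. node 1  ⊔preds=0  new=0  old=⊥  +wl: 0
  step 3. node 2  ⊔preds=0  new=0  old=⊥  +wl: 
  step 4. node 0  ⊔preds=0  new=0  stable

Least fixpoint reached:
  node 0: 0
  node 1: 0
  node 2: 0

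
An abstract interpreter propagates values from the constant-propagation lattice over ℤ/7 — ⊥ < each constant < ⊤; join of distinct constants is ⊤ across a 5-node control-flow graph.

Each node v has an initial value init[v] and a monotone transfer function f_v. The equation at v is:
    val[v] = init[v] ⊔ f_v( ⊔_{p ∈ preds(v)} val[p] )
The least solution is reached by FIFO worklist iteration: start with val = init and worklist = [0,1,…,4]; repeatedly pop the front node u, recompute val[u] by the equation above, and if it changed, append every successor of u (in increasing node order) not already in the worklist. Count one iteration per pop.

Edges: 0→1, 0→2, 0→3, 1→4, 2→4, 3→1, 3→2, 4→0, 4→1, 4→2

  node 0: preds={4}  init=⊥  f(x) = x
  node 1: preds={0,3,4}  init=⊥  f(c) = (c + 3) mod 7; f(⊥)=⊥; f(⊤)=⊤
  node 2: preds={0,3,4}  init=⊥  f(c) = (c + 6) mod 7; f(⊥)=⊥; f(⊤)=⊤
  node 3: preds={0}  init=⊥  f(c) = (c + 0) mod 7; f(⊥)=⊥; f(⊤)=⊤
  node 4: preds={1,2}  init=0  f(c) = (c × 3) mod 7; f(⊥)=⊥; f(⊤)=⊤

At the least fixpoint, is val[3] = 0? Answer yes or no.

no

Trace (14 dequeues):
  [1] u=0 | in 0 | out 0 | prev ⊥ | push {}
  [2] u=1 | in 0 | out 3 | prev ⊥ | push {}
  [3] u=2 | in 0 | out 6 | prev ⊥ | push {}
  [4] u=3 | in 0 | out 0 | prev ⊥ | push {1,2}
  [5] u=4 | in ⊤ | out ⊤ | prev 0 | push {0}
  [6] u=1 | in ⊤ | out ⊤ | prev 3 | push {4}
  [7] u=2 | in ⊤ | out ⊤ | prev 6 | push {}
  [8] u=0 | in ⊤ | out ⊤ | prev 0 | push {1,2,3}
  [9] u=4 | in ⊤ | out ⊤ | ==
  [10] u=1 | in ⊤ | out ⊤ | ==
  [11] u=2 | in ⊤ | out ⊤ | ==
  [12] u=3 | in ⊤ | out ⊤ | prev 0 | push {1,2}
  [13] u=1 | in ⊤ | out ⊤ | ==
  [14] u=2 | in ⊤ | out ⊤ | ==

Converged values:
  [0] ⊤
  [1] ⊤
  [2] ⊤
  [3] ⊤
  [4] ⊤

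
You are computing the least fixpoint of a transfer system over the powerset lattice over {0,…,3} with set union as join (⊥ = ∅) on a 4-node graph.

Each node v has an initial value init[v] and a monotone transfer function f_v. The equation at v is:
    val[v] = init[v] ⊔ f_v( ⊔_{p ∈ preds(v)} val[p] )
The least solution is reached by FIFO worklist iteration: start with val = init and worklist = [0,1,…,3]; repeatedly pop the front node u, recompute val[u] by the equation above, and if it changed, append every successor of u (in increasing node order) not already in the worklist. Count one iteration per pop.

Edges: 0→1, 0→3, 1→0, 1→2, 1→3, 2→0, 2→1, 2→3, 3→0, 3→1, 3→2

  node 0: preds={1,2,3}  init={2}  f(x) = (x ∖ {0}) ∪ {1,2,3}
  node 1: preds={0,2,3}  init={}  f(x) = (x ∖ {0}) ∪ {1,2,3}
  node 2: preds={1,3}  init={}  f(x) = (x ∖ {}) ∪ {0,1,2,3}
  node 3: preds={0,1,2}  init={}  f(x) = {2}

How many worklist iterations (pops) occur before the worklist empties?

Worklist (7 pops):
  #1 pop 0: in={} → {1,2,3} (was {2}); enqueue []
  #2 pop 1: in={1,2,3} → {1,2,3} (was {}); enqueue [0]
  #3 pop 2: in={1,2,3} → {0,1,2,3} (was {}); enqueue [1]
  #4 pop 3: in={0,1,2,3} → {2} (was {}); enqueue [2]
  #5 pop 0: in={0,1,2,3} → {1,2,3} (no change)
  #6 pop 1: in={0,1,2,3} → {1,2,3} (no change)
  #7 pop 2: in={1,2,3} → {0,1,2,3} (no change)

Fixpoint:
  val[0] = {1,2,3}
  val[1] = {1,2,3}
  val[2] = {0,1,2,3}
  val[3] = {2}

7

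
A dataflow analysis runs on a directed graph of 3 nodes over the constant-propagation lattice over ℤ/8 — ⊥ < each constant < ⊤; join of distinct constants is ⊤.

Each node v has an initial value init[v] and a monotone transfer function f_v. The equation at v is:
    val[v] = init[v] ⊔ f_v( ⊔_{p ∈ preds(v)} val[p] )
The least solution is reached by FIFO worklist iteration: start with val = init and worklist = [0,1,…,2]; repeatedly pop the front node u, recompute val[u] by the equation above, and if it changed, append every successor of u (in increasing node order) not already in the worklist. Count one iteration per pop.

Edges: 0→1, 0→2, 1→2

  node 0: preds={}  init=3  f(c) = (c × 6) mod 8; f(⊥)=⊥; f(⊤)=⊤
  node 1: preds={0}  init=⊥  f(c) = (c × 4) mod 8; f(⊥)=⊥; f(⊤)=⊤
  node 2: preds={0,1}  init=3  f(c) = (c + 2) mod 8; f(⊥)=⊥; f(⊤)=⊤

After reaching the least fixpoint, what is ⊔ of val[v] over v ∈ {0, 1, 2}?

⊤

Trace (3 dequeues):
  [1] u=0 | in ⊥ | out 3 | ==
  [2] u=1 | in 3 | out 4 | prev ⊥ | push {}
  [3] u=2 | in ⊤ | out ⊤ | prev 3 | push {}

Converged values:
  [0] 3
  [1] 4
  [2] ⊤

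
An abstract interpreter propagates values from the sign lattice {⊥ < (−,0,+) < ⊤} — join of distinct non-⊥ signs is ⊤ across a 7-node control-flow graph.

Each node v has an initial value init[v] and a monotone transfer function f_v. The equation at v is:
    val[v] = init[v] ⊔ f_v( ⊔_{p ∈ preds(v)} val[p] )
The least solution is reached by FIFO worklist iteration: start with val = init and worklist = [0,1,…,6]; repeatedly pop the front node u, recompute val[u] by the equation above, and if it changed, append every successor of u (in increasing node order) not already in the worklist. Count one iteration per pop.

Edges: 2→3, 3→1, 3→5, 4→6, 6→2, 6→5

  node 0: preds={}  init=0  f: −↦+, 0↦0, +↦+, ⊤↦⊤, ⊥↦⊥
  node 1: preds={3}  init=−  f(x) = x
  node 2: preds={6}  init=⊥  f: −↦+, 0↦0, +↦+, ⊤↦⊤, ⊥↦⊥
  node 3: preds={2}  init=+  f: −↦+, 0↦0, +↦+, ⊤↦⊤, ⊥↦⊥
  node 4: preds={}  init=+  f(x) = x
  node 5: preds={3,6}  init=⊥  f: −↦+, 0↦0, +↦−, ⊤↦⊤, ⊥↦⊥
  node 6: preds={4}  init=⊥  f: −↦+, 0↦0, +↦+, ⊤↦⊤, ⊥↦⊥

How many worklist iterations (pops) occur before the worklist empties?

Trace (10 dequeues):
  [1] u=0 | in ⊥ | out 0 | ==
  [2] u=1 | in + | out ⊤ | prev − | push {}
  [3] u=2 | in ⊥ | out ⊥ | ==
  [4] u=3 | in ⊥ | out + | ==
  [5] u=4 | in ⊥ | out + | ==
  [6] u=5 | in + | out − | prev ⊥ | push {}
  [7] u=6 | in + | out + | prev ⊥ | push {2,5}
  [8] u=2 | in + | out + | prev ⊥ | push {3}
  [9] u=5 | in + | out − | ==
  [10] u=3 | in + | out + | ==

Converged values:
  [0] 0
  [1] ⊤
  [2] +
  [3] +
  [4] +
  [5] −
  [6] +

10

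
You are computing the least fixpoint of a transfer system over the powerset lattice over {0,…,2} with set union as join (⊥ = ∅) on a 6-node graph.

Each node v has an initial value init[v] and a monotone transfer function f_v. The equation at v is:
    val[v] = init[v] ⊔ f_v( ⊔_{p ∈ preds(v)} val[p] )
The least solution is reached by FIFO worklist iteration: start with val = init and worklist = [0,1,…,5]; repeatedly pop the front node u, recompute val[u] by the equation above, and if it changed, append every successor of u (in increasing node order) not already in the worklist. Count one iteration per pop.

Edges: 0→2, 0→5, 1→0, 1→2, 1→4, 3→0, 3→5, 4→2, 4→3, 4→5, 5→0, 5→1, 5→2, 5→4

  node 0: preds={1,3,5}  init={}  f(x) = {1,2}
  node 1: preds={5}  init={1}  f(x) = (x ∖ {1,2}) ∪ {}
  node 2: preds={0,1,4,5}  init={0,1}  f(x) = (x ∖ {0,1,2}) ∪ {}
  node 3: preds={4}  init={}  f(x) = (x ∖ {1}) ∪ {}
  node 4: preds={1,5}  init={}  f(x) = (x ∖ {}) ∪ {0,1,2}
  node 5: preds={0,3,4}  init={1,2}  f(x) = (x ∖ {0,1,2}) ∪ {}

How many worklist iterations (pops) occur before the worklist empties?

Worklist (10 pops):
  #1 pop 0: in={1,2} → {1,2} (was {}); enqueue []
  #2 pop 1: in={1,2} → {1} (no change)
  #3 pop 2: in={1,2} → {0,1} (no change)
  #4 pop 3: in={} → {} (no change)
  #5 pop 4: in={1,2} → {0,1,2} (was {}); enqueue [2,3]
  #6 pop 5: in={0,1,2} → {1,2} (no change)
  #7 pop 2: in={0,1,2} → {0,1} (no change)
  #8 pop 3: in={0,1,2} → {0,2} (was {}); enqueue [0,5]
  #9 pop 0: in={0,1,2} → {1,2} (no change)
  #10 pop 5: in={0,1,2} → {1,2} (no change)

Fixpoint:
  val[0] = {1,2}
  val[1] = {1}
  val[2] = {0,1}
  val[3] = {0,2}
  val[4] = {0,1,2}
  val[5] = {1,2}

10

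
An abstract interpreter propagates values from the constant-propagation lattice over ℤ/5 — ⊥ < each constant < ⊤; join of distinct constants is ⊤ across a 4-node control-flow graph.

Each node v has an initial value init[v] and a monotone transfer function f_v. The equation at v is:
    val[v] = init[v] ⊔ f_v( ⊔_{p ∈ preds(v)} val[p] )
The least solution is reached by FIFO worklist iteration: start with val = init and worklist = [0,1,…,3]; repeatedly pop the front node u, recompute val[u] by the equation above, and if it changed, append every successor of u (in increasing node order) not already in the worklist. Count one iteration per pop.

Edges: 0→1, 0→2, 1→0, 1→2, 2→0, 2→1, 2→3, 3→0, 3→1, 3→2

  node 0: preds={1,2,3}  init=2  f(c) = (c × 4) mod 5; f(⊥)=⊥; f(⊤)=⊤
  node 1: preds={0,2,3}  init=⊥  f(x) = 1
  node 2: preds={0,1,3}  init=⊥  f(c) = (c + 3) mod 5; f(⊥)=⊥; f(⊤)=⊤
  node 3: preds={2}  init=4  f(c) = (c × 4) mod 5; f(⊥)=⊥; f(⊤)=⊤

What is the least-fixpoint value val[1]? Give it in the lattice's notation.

Worklist (7 pops):
  #1 pop 0: in=4 → ⊤ (was 2); enqueue []
  #2 pop 1: in=⊤ → 1 (was ⊥); enqueue [0]
  #3 pop 2: in=⊤ → ⊤ (was ⊥); enqueue [1]
  #4 pop 3: in=⊤ → ⊤ (was 4); enqueue [2]
  #5 pop 0: in=⊤ → ⊤ (no change)
  #6 pop 1: in=⊤ → 1 (no change)
  #7 pop 2: in=⊤ → ⊤ (no change)

Fixpoint:
  val[0] = ⊤
  val[1] = 1
  val[2] = ⊤
  val[3] = ⊤

1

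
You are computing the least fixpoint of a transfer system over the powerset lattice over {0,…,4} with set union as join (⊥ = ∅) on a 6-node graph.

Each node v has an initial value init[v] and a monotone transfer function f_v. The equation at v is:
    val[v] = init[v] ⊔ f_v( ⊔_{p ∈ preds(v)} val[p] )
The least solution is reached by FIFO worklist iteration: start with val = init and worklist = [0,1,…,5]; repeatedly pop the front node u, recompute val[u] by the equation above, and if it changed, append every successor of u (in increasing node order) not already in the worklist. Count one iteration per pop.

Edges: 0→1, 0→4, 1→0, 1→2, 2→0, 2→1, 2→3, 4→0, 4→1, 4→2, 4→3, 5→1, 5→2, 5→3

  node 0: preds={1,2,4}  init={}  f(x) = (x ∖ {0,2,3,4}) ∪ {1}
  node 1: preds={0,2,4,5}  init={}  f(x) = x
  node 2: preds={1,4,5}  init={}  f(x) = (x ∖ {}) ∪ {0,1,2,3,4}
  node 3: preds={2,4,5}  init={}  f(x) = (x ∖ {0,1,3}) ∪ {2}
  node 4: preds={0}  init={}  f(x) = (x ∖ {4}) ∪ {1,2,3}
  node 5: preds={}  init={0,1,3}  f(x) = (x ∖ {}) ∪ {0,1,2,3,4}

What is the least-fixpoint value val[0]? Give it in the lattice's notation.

{1}

Iteration log — 11 steps:
  step 1. node 0  ⊔preds={}  new={1}  old={}  +wl: 
  step 2. node 1  ⊔preds={0,1,3}  new={0,1,3}  old={}  +wl: 0
  step 3. node 2  ⊔preds={0,1,3}  new={0,1,2,3,4}  old={}  +wl: 1
  step 4. node 3  ⊔preds={0,1,2,3,4}  new={2,4}  old={}  +wl: 
  step 5. node 4  ⊔preds={1}  new={1,2,3}  old={}  +wl: 2,3
  step 6. node 5  ⊔preds={}  new={0,1,2,3,4}  old={0,1,3}  +wl: 
  step 7. node 0  ⊔preds={0,1,2,3,4}  new={1}  stable
  step 8. node 1  ⊔preds={0,1,2,3,4}  new={0,1,2,3,4}  old={0,1,3}  +wl: 0
  step 9. node 2  ⊔preds={0,1,2,3,4}  new={0,1,2,3,4}  stable
  step 10. node 3  ⊔preds={0,1,2,3,4}  new={2,4}  stable
  step 11. node 0  ⊔preds={0,1,2,3,4}  new={1}  stable

Least fixpoint reached:
  node 0: {1}
  node 1: {0,1,2,3,4}
  node 2: {0,1,2,3,4}
  node 3: {2,4}
  node 4: {1,2,3}
  node 5: {0,1,2,3,4}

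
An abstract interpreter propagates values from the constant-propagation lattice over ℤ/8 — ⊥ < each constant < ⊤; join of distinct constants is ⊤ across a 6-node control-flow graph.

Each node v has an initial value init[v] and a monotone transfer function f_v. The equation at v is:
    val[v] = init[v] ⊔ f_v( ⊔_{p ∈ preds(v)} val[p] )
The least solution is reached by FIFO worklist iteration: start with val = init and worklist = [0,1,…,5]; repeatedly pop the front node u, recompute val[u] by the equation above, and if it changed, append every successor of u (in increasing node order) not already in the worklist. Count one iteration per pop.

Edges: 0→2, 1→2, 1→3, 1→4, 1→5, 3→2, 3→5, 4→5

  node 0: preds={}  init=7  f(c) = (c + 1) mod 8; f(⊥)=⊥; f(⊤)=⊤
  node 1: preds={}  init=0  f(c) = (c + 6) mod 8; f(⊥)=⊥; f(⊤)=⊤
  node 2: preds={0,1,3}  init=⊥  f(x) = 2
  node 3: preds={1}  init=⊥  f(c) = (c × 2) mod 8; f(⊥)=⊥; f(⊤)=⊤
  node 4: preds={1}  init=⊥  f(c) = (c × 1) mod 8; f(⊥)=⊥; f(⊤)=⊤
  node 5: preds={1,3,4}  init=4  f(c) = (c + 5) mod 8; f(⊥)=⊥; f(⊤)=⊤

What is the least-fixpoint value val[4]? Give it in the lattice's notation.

0

Iteration log — 7 steps:
  step 1. node 0  ⊔preds=⊥  new=7  stable
  step 2. node 1  ⊔preds=⊥  new=0  stable
  step 3. node 2  ⊔preds=⊤  new=2  old=⊥  +wl: 
  step 4. node 3  ⊔preds=0  new=0  old=⊥  +wl: 2
  step 5. node 4  ⊔preds=0  new=0  old=⊥  +wl: 
  step 6. node 5  ⊔preds=0  new=⊤  old=4  +wl: 
  step 7. node 2  ⊔preds=⊤  new=2  stable

Least fixpoint reached:
  node 0: 7
  node 1: 0
  node 2: 2
  node 3: 0
  node 4: 0
  node 5: ⊤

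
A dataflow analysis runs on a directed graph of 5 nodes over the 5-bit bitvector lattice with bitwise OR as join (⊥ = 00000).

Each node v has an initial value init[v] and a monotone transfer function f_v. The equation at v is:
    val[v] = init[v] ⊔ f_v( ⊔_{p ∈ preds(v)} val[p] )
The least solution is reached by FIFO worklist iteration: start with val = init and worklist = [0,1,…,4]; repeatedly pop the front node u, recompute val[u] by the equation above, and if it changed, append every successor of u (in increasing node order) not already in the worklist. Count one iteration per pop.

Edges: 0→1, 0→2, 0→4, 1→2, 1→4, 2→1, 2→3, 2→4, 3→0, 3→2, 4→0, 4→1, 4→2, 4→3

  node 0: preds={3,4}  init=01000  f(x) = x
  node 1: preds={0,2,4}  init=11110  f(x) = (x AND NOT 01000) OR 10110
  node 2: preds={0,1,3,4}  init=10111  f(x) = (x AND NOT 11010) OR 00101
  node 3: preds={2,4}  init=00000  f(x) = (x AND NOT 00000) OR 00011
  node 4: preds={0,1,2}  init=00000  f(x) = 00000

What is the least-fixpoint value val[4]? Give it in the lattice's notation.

00000

Iteration log — 9 steps:
  step 1. node 0  ⊔preds=00000  new=01000  stable
  step 2. node 1  ⊔preds=11111  new=11111  old=11110  +wl: 
  step 3. node 2  ⊔preds=11111  new=10111  stable
  step 4. node 3  ⊔preds=10111  new=10111  old=00000  +wl: 0,2
  step 5. node 4  ⊔preds=11111  new=00000  stable
  step 6. node 0  ⊔preds=10111  new=11111  old=01000  +wl: 1,4
  step 7. node 2  ⊔preds=11111  new=10111  stable
  step 8. node 1  ⊔preds=11111  new=11111  stable
  step 9. node 4  ⊔preds=11111  new=00000  stable

Least fixpoint reached:
  node 0: 11111
  node 1: 11111
  node 2: 10111
  node 3: 10111
  node 4: 00000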